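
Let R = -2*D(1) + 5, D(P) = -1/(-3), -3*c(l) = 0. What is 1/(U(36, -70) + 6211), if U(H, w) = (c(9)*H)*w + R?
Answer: 3/18646 ≈ 0.00016089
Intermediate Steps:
c(l) = 0 (c(l) = -1/3*0 = 0)
D(P) = 1/3 (D(P) = -1*(-1/3) = 1/3)
R = 13/3 (R = -2*1/3 + 5 = -2/3 + 5 = 13/3 ≈ 4.3333)
U(H, w) = 13/3 (U(H, w) = (0*H)*w + 13/3 = 0*w + 13/3 = 0 + 13/3 = 13/3)
1/(U(36, -70) + 6211) = 1/(13/3 + 6211) = 1/(18646/3) = 3/18646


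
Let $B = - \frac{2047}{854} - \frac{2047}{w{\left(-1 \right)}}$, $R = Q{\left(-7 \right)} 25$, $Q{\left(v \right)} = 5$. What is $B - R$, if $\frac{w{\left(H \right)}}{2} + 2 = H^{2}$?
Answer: $\frac{382636}{427} \approx 896.1$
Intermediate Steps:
$w{\left(H \right)} = -4 + 2 H^{2}$
$R = 125$ ($R = 5 \cdot 25 = 125$)
$B = \frac{436011}{427}$ ($B = - \frac{2047}{854} - \frac{2047}{-4 + 2 \left(-1\right)^{2}} = \left(-2047\right) \frac{1}{854} - \frac{2047}{-4 + 2 \cdot 1} = - \frac{2047}{854} - \frac{2047}{-4 + 2} = - \frac{2047}{854} - \frac{2047}{-2} = - \frac{2047}{854} - - \frac{2047}{2} = - \frac{2047}{854} + \frac{2047}{2} = \frac{436011}{427} \approx 1021.1$)
$B - R = \frac{436011}{427} - 125 = \frac{382636}{427}$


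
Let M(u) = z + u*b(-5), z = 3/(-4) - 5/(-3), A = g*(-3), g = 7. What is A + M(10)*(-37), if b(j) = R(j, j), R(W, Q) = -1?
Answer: 3781/12 ≈ 315.08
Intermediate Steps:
A = -21 (A = 7*(-3) = -21)
b(j) = -1
z = 11/12 (z = 3*(-¼) - 5*(-⅓) = -¾ + 5/3 = 11/12 ≈ 0.91667)
M(u) = 11/12 - u (M(u) = 11/12 + u*(-1) = 11/12 - u)
A + M(10)*(-37) = -21 + (11/12 - 1*10)*(-37) = -21 + (11/12 - 10)*(-37) = -21 - 109/12*(-37) = -21 + 4033/12 = 3781/12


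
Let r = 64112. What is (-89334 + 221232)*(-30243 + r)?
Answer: 4467253362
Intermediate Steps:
(-89334 + 221232)*(-30243 + r) = (-89334 + 221232)*(-30243 + 64112) = 131898*33869 = 4467253362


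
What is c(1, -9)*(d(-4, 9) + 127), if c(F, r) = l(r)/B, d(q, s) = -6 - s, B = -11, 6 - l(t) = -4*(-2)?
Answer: 224/11 ≈ 20.364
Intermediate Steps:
l(t) = -2 (l(t) = 6 - (-4)*(-2) = 6 - 1*8 = 6 - 8 = -2)
c(F, r) = 2/11 (c(F, r) = -2/(-11) = -2*(-1/11) = 2/11)
c(1, -9)*(d(-4, 9) + 127) = 2*((-6 - 1*9) + 127)/11 = 2*((-6 - 9) + 127)/11 = 2*(-15 + 127)/11 = (2/11)*112 = 224/11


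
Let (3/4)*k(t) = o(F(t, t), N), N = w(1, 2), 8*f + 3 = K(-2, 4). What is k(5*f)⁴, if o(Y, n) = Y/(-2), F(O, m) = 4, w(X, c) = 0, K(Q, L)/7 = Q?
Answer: 4096/81 ≈ 50.568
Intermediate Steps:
K(Q, L) = 7*Q
f = -17/8 (f = -3/8 + (7*(-2))/8 = -3/8 + (⅛)*(-14) = -3/8 - 7/4 = -17/8 ≈ -2.1250)
N = 0
o(Y, n) = -Y/2 (o(Y, n) = Y*(-½) = -Y/2)
k(t) = -8/3 (k(t) = 4*(-½*4)/3 = (4/3)*(-2) = -8/3)
k(5*f)⁴ = (-8/3)⁴ = 4096/81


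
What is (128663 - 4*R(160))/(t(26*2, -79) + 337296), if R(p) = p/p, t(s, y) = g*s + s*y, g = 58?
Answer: 128659/336204 ≈ 0.38268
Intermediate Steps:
t(s, y) = 58*s + s*y
R(p) = 1
(128663 - 4*R(160))/(t(26*2, -79) + 337296) = (128663 - 4*1)/((26*2)*(58 - 79) + 337296) = (128663 - 4)/(52*(-21) + 337296) = 128659/(-1092 + 337296) = 128659/336204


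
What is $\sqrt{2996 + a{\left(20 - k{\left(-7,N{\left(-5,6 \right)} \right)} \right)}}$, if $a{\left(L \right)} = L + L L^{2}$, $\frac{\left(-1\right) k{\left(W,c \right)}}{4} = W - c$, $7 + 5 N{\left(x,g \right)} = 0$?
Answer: $\frac{2 \sqrt{465590}}{25} \approx 54.587$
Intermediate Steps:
$N{\left(x,g \right)} = - \frac{7}{5}$ ($N{\left(x,g \right)} = - \frac{7}{5} + \frac{1}{5} \cdot 0 = - \frac{7}{5} + 0 = - \frac{7}{5}$)
$k{\left(W,c \right)} = - 4 W + 4 c$ ($k{\left(W,c \right)} = - 4 \left(W - c\right) = - 4 W + 4 c$)
$a{\left(L \right)} = L + L^{3}$
$\sqrt{2996 + a{\left(20 - k{\left(-7,N{\left(-5,6 \right)} \right)} \right)}} = \sqrt{2996 + \left(\left(20 - \left(\left(-4\right) \left(-7\right) + 4 \left(- \frac{7}{5}\right)\right)\right) + \left(20 - \left(\left(-4\right) \left(-7\right) + 4 \left(- \frac{7}{5}\right)\right)\right)^{3}\right)} = \sqrt{2996 + \left(\left(20 - \left(28 - \frac{28}{5}\right)\right) + \left(20 - \left(28 - \frac{28}{5}\right)\right)^{3}\right)} = \sqrt{2996 + \left(\left(20 - \frac{112}{5}\right) + \left(20 - \frac{112}{5}\right)^{3}\right)} = \sqrt{2996 + \left(- \frac{12}{5} + \left(- \frac{12}{5}\right)^{3}\right)} = \sqrt{2996 - \frac{2028}{125}} = \sqrt{\frac{372472}{125}} = \frac{2 \sqrt{465590}}{25}$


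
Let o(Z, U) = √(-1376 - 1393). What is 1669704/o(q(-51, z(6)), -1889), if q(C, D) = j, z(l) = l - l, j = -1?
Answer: -556568*I*√2769/923 ≈ -31731.0*I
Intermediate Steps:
z(l) = 0
q(C, D) = -1
o(Z, U) = I*√2769 (o(Z, U) = √(-2769) = I*√2769)
1669704/o(q(-51, z(6)), -1889) = 1669704/((I*√2769)) = 1669704*(-I*√2769/2769) = -556568*I*√2769/923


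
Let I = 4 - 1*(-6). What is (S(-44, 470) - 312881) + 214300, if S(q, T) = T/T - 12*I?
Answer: -98700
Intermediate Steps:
I = 10 (I = 4 + 6 = 10)
S(q, T) = -119 (S(q, T) = T/T - 12*10 = 1 - 120 = -119)
(S(-44, 470) - 312881) + 214300 = (-119 - 312881) + 214300 = -313000 + 214300 = -98700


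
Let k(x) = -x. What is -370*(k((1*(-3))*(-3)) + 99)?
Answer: -33300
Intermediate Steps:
-370*(k((1*(-3))*(-3)) + 99) = -370*(-1*(-3)*(-3) + 99) = -370*(-(-3)*(-3) + 99) = -370*(-1*9 + 99) = -370*(-9 + 99) = -370*90 = -33300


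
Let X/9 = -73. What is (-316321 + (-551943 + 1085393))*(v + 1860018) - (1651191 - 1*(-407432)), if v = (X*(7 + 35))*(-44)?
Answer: 667485925243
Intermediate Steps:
X = -657 (X = 9*(-73) = -657)
v = 1214136 (v = -657*(7 + 35)*(-44) = -657*42*(-44) = -27594*(-44) = 1214136)
(-316321 + (-551943 + 1085393))*(v + 1860018) - (1651191 - 1*(-407432)) = (-316321 + (-551943 + 1085393))*(1214136 + 1860018) - (1651191 - 1*(-407432)) = (-316321 + 533450)*3074154 - (1651191 + 407432) = 217129*3074154 - 1*2058623 = 667487983866 - 2058623 = 667485925243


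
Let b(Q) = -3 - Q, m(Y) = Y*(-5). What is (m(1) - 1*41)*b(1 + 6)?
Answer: 460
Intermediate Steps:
m(Y) = -5*Y
(m(1) - 1*41)*b(1 + 6) = (-5*1 - 1*41)*(-3 - (1 + 6)) = (-5 - 41)*(-3 - 1*7) = -46*(-3 - 7) = -46*(-10) = 460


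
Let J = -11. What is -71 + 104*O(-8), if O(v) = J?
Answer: -1215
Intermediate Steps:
O(v) = -11
-71 + 104*O(-8) = -71 + 104*(-11) = -71 - 1144 = -1215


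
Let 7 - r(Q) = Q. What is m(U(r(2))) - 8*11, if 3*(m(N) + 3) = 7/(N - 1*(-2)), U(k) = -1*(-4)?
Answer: -1631/18 ≈ -90.611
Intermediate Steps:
r(Q) = 7 - Q
U(k) = 4
m(N) = -3 + 7/(3*(2 + N)) (m(N) = -3 + (7/(N - 1*(-2)))/3 = -3 + (7/(N + 2))/3 = -3 + (7/(2 + N))/3 = -3 + 7/(3*(2 + N)))
m(U(r(2))) - 8*11 = (-11 - 9*4)/(3*(2 + 4)) - 8*11 = (1/3)*(-11 - 36)/6 - 88 = (1/3)*(1/6)*(-47) - 88 = -47/18 - 88 = -1631/18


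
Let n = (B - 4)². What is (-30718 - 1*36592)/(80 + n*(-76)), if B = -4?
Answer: 33655/2392 ≈ 14.070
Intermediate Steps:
n = 64 (n = (-4 - 4)² = (-8)² = 64)
(-30718 - 1*36592)/(80 + n*(-76)) = (-30718 - 1*36592)/(80 + 64*(-76)) = (-30718 - 36592)/(80 - 4864) = -67310/(-4784) = -67310*(-1/4784) = 33655/2392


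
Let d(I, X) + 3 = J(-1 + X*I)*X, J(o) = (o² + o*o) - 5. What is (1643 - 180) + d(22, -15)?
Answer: -3285295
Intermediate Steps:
J(o) = -5 + 2*o² (J(o) = (o² + o²) - 5 = 2*o² - 5 = -5 + 2*o²)
d(I, X) = -3 + X*(-5 + 2*(-1 + I*X)²) (d(I, X) = -3 + (-5 + 2*(-1 + X*I)²)*X = -3 + (-5 + 2*(-1 + I*X)²)*X = -3 + X*(-5 + 2*(-1 + I*X)²))
(1643 - 180) + d(22, -15) = (1643 - 180) + (-3 - 15*(-5 + 2*(-1 + 22*(-15))²)) = 1463 + (-3 - 15*(-5 + 2*(-1 - 330)²)) = 1463 + (-3 - 15*(-5 + 2*(-331)²)) = 1463 + (-3 - 15*(-5 + 2*109561)) = 1463 + (-3 - 15*(-5 + 219122)) = 1463 + (-3 - 15*219117) = 1463 + (-3 - 3286755) = 1463 - 3286758 = -3285295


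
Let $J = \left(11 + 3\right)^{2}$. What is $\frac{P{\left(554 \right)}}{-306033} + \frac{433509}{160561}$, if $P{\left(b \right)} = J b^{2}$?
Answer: $- \frac{1360852136557}{7019566359} \approx -193.87$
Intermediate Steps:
$J = 196$ ($J = 14^{2} = 196$)
$P{\left(b \right)} = 196 b^{2}$
$\frac{P{\left(554 \right)}}{-306033} + \frac{433509}{160561} = \frac{196 \cdot 554^{2}}{-306033} + \frac{433509}{160561} = 196 \cdot 306916 \left(- \frac{1}{306033}\right) + 433509 \cdot \frac{1}{160561} = 60155536 \left(- \frac{1}{306033}\right) + \frac{433509}{160561} = - \frac{8593648}{43719} + \frac{433509}{160561} = - \frac{1360852136557}{7019566359}$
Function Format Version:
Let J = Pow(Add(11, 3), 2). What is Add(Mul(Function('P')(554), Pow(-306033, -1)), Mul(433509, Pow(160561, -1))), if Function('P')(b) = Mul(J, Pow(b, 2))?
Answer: Rational(-1360852136557, 7019566359) ≈ -193.87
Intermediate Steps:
J = 196 (J = Pow(14, 2) = 196)
Function('P')(b) = Mul(196, Pow(b, 2))
Add(Mul(Function('P')(554), Pow(-306033, -1)), Mul(433509, Pow(160561, -1))) = Add(Mul(Mul(196, Pow(554, 2)), Pow(-306033, -1)), Mul(433509, Pow(160561, -1))) = Add(Mul(Mul(196, 306916), Rational(-1, 306033)), Mul(433509, Rational(1, 160561))) = Add(Mul(60155536, Rational(-1, 306033)), Rational(433509, 160561)) = Add(Rational(-8593648, 43719), Rational(433509, 160561)) = Rational(-1360852136557, 7019566359)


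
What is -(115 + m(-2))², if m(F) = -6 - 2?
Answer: -11449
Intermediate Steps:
m(F) = -8
-(115 + m(-2))² = -(115 - 8)² = -1*107² = -1*11449 = -11449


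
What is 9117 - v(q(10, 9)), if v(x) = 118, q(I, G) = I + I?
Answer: 8999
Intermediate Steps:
q(I, G) = 2*I
9117 - v(q(10, 9)) = 9117 - 1*118 = 9117 - 118 = 8999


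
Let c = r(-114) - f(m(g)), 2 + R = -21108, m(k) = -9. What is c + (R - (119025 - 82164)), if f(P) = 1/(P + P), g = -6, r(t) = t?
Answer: -1045529/18 ≈ -58085.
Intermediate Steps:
f(P) = 1/(2*P)
R = -21110 (R = -2 - 21108 = -21110)
c = -2051/18 (c = -114 - 1/(2*(-9)) = -114 - (-1)/(2*9) = -114 - 1*(-1/18) = -114 + 1/18 = -2051/18 ≈ -113.94)
c + (R - (119025 - 82164)) = -2051/18 + (-21110 - (119025 - 82164)) = -2051/18 + (-21110 - 1*36861) = -2051/18 + (-21110 - 36861) = -2051/18 - 57971 = -1045529/18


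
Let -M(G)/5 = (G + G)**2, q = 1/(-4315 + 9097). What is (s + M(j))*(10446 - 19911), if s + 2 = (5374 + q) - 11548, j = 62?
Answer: 1253083310605/1594 ≈ 7.8612e+8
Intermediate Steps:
q = 1/4782 ≈ 0.00020912
M(G) = -20*G**2 (M(G) = -5*(G + G)**2 = -5*4*G**2 = -20*G**2)
s = -29533631/4782 (s = -2 + ((5374 + 1/4782) - 11548) = -2 + (25698469/4782 - 11548) = -2 - 29524067/4782 = -29533631/4782 ≈ -6176.0)
(s + M(j))*(10446 - 19911) = (-29533631/4782 - 20*62**2)*(10446 - 19911) = (-29533631/4782 - 20*3844)*(-9465) = (-29533631/4782 - 76880)*(-9465) = -397173791/4782*(-9465) = 1253083310605/1594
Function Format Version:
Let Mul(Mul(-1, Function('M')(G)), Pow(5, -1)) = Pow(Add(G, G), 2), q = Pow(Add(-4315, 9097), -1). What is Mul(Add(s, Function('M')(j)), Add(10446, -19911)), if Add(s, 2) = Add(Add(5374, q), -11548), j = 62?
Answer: Rational(1253083310605, 1594) ≈ 7.8612e+8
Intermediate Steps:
q = Rational(1, 4782) (q = Pow(4782, -1) = Rational(1, 4782) ≈ 0.00020912)
Function('M')(G) = Mul(-20, Pow(G, 2)) (Function('M')(G) = Mul(-5, Pow(Add(G, G), 2)) = Mul(-5, Pow(Mul(2, G), 2)) = Mul(-5, Mul(4, Pow(G, 2))) = Mul(-20, Pow(G, 2)))
s = Rational(-29533631, 4782) (s = Add(-2, Add(Add(5374, Rational(1, 4782)), -11548)) = Add(-2, Add(Rational(25698469, 4782), -11548)) = Add(-2, Rational(-29524067, 4782)) = Rational(-29533631, 4782) ≈ -6176.0)
Mul(Add(s, Function('M')(j)), Add(10446, -19911)) = Mul(Add(Rational(-29533631, 4782), Mul(-20, Pow(62, 2))), Add(10446, -19911)) = Mul(Add(Rational(-29533631, 4782), Mul(-20, 3844)), -9465) = Mul(Add(Rational(-29533631, 4782), -76880), -9465) = Mul(Rational(-397173791, 4782), -9465) = Rational(1253083310605, 1594)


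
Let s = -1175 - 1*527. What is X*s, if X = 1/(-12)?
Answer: 851/6 ≈ 141.83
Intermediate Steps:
s = -1702 (s = -1175 - 527 = -1702)
X = -1/12 ≈ -0.083333
X*s = -1/12*(-1702) = 851/6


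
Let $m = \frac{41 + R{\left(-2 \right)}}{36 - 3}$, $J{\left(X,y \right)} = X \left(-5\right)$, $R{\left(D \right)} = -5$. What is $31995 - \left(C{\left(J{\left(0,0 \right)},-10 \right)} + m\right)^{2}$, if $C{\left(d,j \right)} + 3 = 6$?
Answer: $\frac{3869370}{121} \approx 31978.0$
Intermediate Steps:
$J{\left(X,y \right)} = - 5 X$
$C{\left(d,j \right)} = 3$ ($C{\left(d,j \right)} = -3 + 6 = 3$)
$m = \frac{12}{11}$ ($m = \frac{41 - 5}{36 - 3} = \frac{36}{33} = 36 \cdot \frac{1}{33} = \frac{12}{11} \approx 1.0909$)
$31995 - \left(C{\left(J{\left(0,0 \right)},-10 \right)} + m\right)^{2} = 31995 - \left(3 + \frac{12}{11}\right)^{2} = 31995 - \left(\frac{45}{11}\right)^{2} = 31995 - \frac{2025}{121} = \frac{3869370}{121}$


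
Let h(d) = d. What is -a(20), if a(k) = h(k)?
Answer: -20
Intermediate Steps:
a(k) = k
-a(20) = -1*20 = -20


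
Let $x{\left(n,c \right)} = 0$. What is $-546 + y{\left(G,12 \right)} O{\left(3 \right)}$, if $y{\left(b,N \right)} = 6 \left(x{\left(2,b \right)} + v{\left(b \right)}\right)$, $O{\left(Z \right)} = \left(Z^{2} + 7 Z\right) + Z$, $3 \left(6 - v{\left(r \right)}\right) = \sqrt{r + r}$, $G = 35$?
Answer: $642 - 66 \sqrt{70} \approx 89.804$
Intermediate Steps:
$v{\left(r \right)} = 6 - \frac{\sqrt{2} \sqrt{r}}{3}$ ($v{\left(r \right)} = 6 - \frac{\sqrt{r + r}}{3} = 6 - \frac{\sqrt{2 r}}{3} = 6 - \frac{\sqrt{2} \sqrt{r}}{3}$)
$O{\left(Z \right)} = Z^{2} + 8 Z$
$y{\left(b,N \right)} = 36 - 2 \sqrt{2} \sqrt{b}$ ($y{\left(b,N \right)} = 6 \left(0 - \left(-6 + \frac{\sqrt{2} \sqrt{b}}{3}\right)\right) = 6 \left(6 - \frac{\sqrt{2} \sqrt{b}}{3}\right) = 36 - 2 \sqrt{2} \sqrt{b}$)
$-546 + y{\left(G,12 \right)} O{\left(3 \right)} = -546 + \left(36 - 2 \sqrt{2} \sqrt{35}\right) 3 \left(8 + 3\right) = -546 + \left(36 - 2 \sqrt{70}\right) 3 \cdot 11 = -546 + \left(36 - 2 \sqrt{70}\right) 33 = -546 + \left(1188 - 66 \sqrt{70}\right) = 642 - 66 \sqrt{70}$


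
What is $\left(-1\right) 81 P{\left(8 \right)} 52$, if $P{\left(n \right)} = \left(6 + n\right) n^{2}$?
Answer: $-3773952$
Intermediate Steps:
$P{\left(n \right)} = n^{2} \left(6 + n\right)$
$\left(-1\right) 81 P{\left(8 \right)} 52 = \left(-1\right) 81 \cdot 8^{2} \left(6 + 8\right) 52 = - 81 \cdot 64 \cdot 14 \cdot 52 = - 81 \cdot 896 \cdot 52 = \left(-81\right) 46592 = -3773952$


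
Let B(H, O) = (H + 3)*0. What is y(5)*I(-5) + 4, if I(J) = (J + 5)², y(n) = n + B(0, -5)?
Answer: 4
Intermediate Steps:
B(H, O) = 0 (B(H, O) = (3 + H)*0 = 0)
y(n) = n (y(n) = n + 0 = n)
I(J) = (5 + J)²
y(5)*I(-5) + 4 = 5*(5 - 5)² + 4 = 5*0² + 4 = 5*0 + 4 = 0 + 4 = 4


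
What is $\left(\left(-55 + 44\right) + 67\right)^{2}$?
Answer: $3136$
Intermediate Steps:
$\left(\left(-55 + 44\right) + 67\right)^{2} = \left(-11 + 67\right)^{2} = 56^{2} = 3136$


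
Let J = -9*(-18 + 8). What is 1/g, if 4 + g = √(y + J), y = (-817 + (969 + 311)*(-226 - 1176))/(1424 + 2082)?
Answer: -14024/1535933 - I*√5188308522/1535933 ≈ -0.0091306 - 0.046897*I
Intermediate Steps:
y = -1795377/3506 (y = (-817 + 1280*(-1402))/3506 = (-817 - 1794560)*(1/3506) = -1795377*1/3506 = -1795377/3506 ≈ -512.09)
J = 90 (J = -9*(-10) = 90)
g = -4 + I*√5188308522/3506 (g = -4 + √(-1795377/3506 + 90) = -4 + √(-1479837/3506) = -4 + I*√5188308522/3506 ≈ -4.0 + 20.545*I)
1/g = 1/(-4 + I*√5188308522/3506)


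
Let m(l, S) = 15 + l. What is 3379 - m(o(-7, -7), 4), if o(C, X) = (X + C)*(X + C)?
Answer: 3168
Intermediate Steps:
o(C, X) = (C + X)**2 (o(C, X) = (C + X)*(C + X) = (C + X)**2)
3379 - m(o(-7, -7), 4) = 3379 - (15 + (-7 - 7)**2) = 3379 - (15 + (-14)**2) = 3379 - (15 + 196) = 3379 - 1*211 = 3379 - 211 = 3168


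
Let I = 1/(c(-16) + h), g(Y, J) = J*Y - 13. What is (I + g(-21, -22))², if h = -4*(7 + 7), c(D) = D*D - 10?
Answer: 7277966721/36100 ≈ 2.0161e+5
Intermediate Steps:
g(Y, J) = -13 + J*Y
c(D) = -10 + D² (c(D) = D² - 10 = -10 + D²)
h = -56 (h = -4*14 = -56)
I = 1/190 (I = 1/((-10 + (-16)²) - 56) = 1/((-10 + 256) - 56) = 1/(246 - 56) = 1/190 ≈ 0.0052632)
(I + g(-21, -22))² = (1/190 + (-13 - 22*(-21)))² = (1/190 + (-13 + 462))² = (1/190 + 449)² = (85311/190)² = 7277966721/36100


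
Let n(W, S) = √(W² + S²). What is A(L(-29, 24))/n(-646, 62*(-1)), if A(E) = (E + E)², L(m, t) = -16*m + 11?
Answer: 45125*√105290/10529 ≈ 1390.7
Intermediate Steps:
L(m, t) = 11 - 16*m
n(W, S) = √(S² + W²)
A(E) = 4*E² (A(E) = (2*E)² = 4*E²)
A(L(-29, 24))/n(-646, 62*(-1)) = (4*(11 - 16*(-29))²)/(√((62*(-1))² + (-646)²)) = (4*(11 + 464)²)/(√((-62)² + 417316)) = (4*475²)/(√(3844 + 417316)) = (4*225625)/(√421160) = 902500/((2*√105290)) = 902500*(√105290/210580) = 45125*√105290/10529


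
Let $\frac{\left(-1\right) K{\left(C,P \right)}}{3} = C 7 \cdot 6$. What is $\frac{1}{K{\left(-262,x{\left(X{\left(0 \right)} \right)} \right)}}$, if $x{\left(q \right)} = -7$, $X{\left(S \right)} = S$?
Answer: $\frac{1}{33012} \approx 3.0292 \cdot 10^{-5}$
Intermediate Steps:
$K{\left(C,P \right)} = - 126 C$ ($K{\left(C,P \right)} = - 3 C 7 \cdot 6 = - 3 \cdot 7 C 6 = - 3 \cdot 42 C = - 126 C$)
$\frac{1}{K{\left(-262,x{\left(X{\left(0 \right)} \right)} \right)}} = \frac{1}{\left(-126\right) \left(-262\right)} = \frac{1}{33012}$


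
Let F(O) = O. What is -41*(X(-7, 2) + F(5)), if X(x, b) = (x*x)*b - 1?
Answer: -4182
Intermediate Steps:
X(x, b) = -1 + b*x**2 (X(x, b) = x**2*b - 1 = b*x**2 - 1 = -1 + b*x**2)
-41*(X(-7, 2) + F(5)) = -41*((-1 + 2*(-7)**2) + 5) = -41*((-1 + 2*49) + 5) = -41*((-1 + 98) + 5) = -41*(97 + 5) = -41*102 = -4182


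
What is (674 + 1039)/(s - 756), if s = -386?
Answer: -3/2 ≈ -1.5000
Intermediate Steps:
(674 + 1039)/(s - 756) = (674 + 1039)/(-386 - 756) = 1713/(-1142) = 1713*(-1/1142) = -3/2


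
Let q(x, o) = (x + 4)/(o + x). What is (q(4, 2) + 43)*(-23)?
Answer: -3059/3 ≈ -1019.7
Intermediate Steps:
q(x, o) = (4 + x)/(o + x)
(q(4, 2) + 43)*(-23) = ((4 + 4)/(2 + 4) + 43)*(-23) = (8/6 + 43)*(-23) = ((⅙)*8 + 43)*(-23) = (4/3 + 43)*(-23) = (133/3)*(-23) = -3059/3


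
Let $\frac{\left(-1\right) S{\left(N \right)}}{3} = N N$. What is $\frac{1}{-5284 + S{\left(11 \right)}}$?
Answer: $- \frac{1}{5647} \approx -0.00017709$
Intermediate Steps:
$S{\left(N \right)} = - 3 N^{2}$ ($S{\left(N \right)} = - 3 N N = - 3 N^{2}$)
$\frac{1}{-5284 + S{\left(11 \right)}} = \frac{1}{-5284 - 3 \cdot 11^{2}} = \frac{1}{-5284 - 363} = \frac{1}{-5647} = - \frac{1}{5647}$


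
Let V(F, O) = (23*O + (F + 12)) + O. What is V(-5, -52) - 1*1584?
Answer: -2825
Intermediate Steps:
V(F, O) = 12 + F + 24*O (V(F, O) = (23*O + (12 + F)) + O = (12 + F + 23*O) + O = 12 + F + 24*O)
V(-5, -52) - 1*1584 = (12 - 5 + 24*(-52)) - 1*1584 = (12 - 5 - 1248) - 1584 = -1241 - 1584 = -2825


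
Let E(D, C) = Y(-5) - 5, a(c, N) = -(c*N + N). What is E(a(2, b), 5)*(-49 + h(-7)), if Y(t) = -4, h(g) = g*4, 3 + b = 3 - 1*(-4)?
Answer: 693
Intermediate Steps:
b = 4 (b = -3 + (3 - 1*(-4)) = -3 + (3 + 4) = -3 + 7 = 4)
h(g) = 4*g
a(c, N) = -N - N*c (a(c, N) = -(N*c + N) = -(N + N*c) = -N - N*c)
E(D, C) = -9 (E(D, C) = -4 - 5 = -9)
E(a(2, b), 5)*(-49 + h(-7)) = -9*(-49 + 4*(-7)) = -9*(-49 - 28) = -9*(-77) = 693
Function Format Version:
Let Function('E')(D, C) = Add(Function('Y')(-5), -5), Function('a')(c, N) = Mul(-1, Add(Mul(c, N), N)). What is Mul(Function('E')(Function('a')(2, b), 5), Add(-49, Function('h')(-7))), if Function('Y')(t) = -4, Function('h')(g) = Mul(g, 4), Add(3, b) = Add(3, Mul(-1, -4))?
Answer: 693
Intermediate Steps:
b = 4 (b = Add(-3, Add(3, Mul(-1, -4))) = Add(-3, Add(3, 4)) = Add(-3, 7) = 4)
Function('h')(g) = Mul(4, g)
Function('a')(c, N) = Add(Mul(-1, N), Mul(-1, N, c)) (Function('a')(c, N) = Mul(-1, Add(Mul(N, c), N)) = Mul(-1, Add(N, Mul(N, c))) = Add(Mul(-1, N), Mul(-1, N, c)))
Function('E')(D, C) = -9 (Function('E')(D, C) = Add(-4, -5) = -9)
Mul(Function('E')(Function('a')(2, b), 5), Add(-49, Function('h')(-7))) = Mul(-9, Add(-49, Mul(4, -7))) = Mul(-9, Add(-49, -28)) = Mul(-9, -77) = 693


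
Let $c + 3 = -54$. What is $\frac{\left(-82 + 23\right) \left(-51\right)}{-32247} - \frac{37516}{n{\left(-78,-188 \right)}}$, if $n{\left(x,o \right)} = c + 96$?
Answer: $- \frac{134432867}{139737} \approx -962.04$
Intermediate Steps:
$c = -57$ ($c = -3 - 54 = -57$)
$n{\left(x,o \right)} = 39$ ($n{\left(x,o \right)} = -57 + 96 = 39$)
$\frac{\left(-82 + 23\right) \left(-51\right)}{-32247} - \frac{37516}{n{\left(-78,-188 \right)}} = \frac{\left(-82 + 23\right) \left(-51\right)}{-32247} - \frac{37516}{39} = \left(-59\right) \left(-51\right) \left(- \frac{1}{32247}\right) - \frac{37516}{39} = 3009 \left(- \frac{1}{32247}\right) - \frac{37516}{39} = - \frac{1003}{10749} - \frac{37516}{39} = - \frac{134432867}{139737}$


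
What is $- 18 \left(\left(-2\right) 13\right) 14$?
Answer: $6552$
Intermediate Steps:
$- 18 \left(\left(-2\right) 13\right) 14 = \left(-18\right) \left(-26\right) 14 = 468 \cdot 14 = 6552$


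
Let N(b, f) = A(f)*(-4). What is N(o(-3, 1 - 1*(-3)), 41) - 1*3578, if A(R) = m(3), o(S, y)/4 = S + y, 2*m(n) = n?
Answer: -3584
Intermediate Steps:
m(n) = n/2
o(S, y) = 4*S + 4*y (o(S, y) = 4*(S + y) = 4*S + 4*y)
A(R) = 3/2 (A(R) = (1/2)*3 = 3/2)
N(b, f) = -6 (N(b, f) = (3/2)*(-4) = -6)
N(o(-3, 1 - 1*(-3)), 41) - 1*3578 = -6 - 1*3578 = -6 - 3578 = -3584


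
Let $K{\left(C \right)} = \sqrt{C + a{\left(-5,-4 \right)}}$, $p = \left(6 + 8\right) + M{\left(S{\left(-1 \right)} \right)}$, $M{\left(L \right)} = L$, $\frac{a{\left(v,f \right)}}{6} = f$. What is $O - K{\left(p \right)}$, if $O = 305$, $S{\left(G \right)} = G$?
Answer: $305 - i \sqrt{11} \approx 305.0 - 3.3166 i$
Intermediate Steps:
$a{\left(v,f \right)} = 6 f$
$p = 13$ ($p = \left(6 + 8\right) - 1 = 14 - 1 = 13$)
$K{\left(C \right)} = \sqrt{-24 + C}$ ($K{\left(C \right)} = \sqrt{C + 6 \left(-4\right)} = \sqrt{C - 24} = \sqrt{-24 + C}$)
$O - K{\left(p \right)} = 305 - \sqrt{-24 + 13} = 305 - \sqrt{-11} = 305 - i \sqrt{11}$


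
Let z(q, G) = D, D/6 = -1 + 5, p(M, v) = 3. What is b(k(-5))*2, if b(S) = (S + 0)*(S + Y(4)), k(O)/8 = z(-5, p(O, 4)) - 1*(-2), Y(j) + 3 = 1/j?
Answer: 85384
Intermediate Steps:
Y(j) = -3 + 1/j
D = 24 (D = 6*(-1 + 5) = 6*4 = 24)
z(q, G) = 24
k(O) = 208 (k(O) = 8*(24 - 1*(-2)) = 8*(24 + 2) = 8*26 = 208)
b(S) = S*(-11/4 + S) (b(S) = (S + 0)*(S + (-3 + 1/4)) = S*(S + (-3 + ¼)) = S*(S - 11/4) = S*(-11/4 + S))
b(k(-5))*2 = ((¼)*208*(-11 + 4*208))*2 = ((¼)*208*(-11 + 832))*2 = ((¼)*208*821)*2 = 42692*2 = 85384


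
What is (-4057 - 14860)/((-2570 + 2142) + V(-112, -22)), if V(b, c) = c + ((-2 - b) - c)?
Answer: 18917/318 ≈ 59.487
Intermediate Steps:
V(b, c) = -2 - b (V(b, c) = c + (-2 - b - c) = -2 - b)
(-4057 - 14860)/((-2570 + 2142) + V(-112, -22)) = (-4057 - 14860)/((-2570 + 2142) + (-2 - 1*(-112))) = -18917/(-428 + (-2 + 112)) = -18917/(-428 + 110) = -18917/(-318) = -18917*(-1/318) = 18917/318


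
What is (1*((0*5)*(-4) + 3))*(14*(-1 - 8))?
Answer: -378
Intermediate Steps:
(1*((0*5)*(-4) + 3))*(14*(-1 - 8)) = (1*(0*(-4) + 3))*(14*(-9)) = (1*(0 + 3))*(-126) = (1*3)*(-126) = 3*(-126) = -378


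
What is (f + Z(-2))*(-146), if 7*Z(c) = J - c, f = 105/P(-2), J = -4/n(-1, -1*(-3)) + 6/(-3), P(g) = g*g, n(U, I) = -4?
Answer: -53947/14 ≈ -3853.4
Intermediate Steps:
P(g) = g**2
J = -1 (J = -4/(-4) + 6/(-3) = -4*(-1/4) + 6*(-1/3) = 1 - 2 = -1)
f = 105/4 (f = 105/((-2)**2) = 105/4 ≈ 26.250)
Z(c) = -1/7 - c/7 (Z(c) = (-1 - c)/7 = -1/7 - c/7)
(f + Z(-2))*(-146) = (105/4 + (-1/7 - 1/7*(-2)))*(-146) = (105/4 + (-1/7 + 2/7))*(-146) = (105/4 + 1/7)*(-146) = (739/28)*(-146) = -53947/14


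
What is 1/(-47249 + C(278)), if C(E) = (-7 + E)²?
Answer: 1/26192 ≈ 3.8180e-5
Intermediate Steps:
1/(-47249 + C(278)) = 1/(-47249 + (-7 + 278)²) = 1/(-47249 + 271²) = 1/(-47249 + 73441) = 1/26192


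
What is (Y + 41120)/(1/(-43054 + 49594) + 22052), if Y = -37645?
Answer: 22726500/144220081 ≈ 0.15758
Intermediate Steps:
(Y + 41120)/(1/(-43054 + 49594) + 22052) = (-37645 + 41120)/(1/(-43054 + 49594) + 22052) = 3475/(1/6540 + 22052) = 3475/(144220081/6540) = 3475*(6540/144220081) = 22726500/144220081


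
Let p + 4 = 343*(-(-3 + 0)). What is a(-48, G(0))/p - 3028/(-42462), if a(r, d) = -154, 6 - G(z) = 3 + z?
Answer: -1717724/21761775 ≈ -0.078933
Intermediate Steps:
G(z) = 3 - z (G(z) = 6 - (3 + z) = 6 + (-3 - z) = 3 - z)
p = 1025 (p = -4 + 343*(-(-3 + 0)) = -4 + 343*(-1*(-3)) = -4 + 343*3 = -4 + 1029 = 1025)
a(-48, G(0))/p - 3028/(-42462) = -154/1025 - 3028/(-42462) = -154*1/1025 - 3028*(-1/42462) = -154/1025 + 1514/21231 = -1717724/21761775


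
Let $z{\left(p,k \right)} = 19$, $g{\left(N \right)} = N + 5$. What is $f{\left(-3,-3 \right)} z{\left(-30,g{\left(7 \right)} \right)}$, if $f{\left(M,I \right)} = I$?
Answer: $-57$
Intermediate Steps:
$g{\left(N \right)} = 5 + N$
$f{\left(-3,-3 \right)} z{\left(-30,g{\left(7 \right)} \right)} = \left(-3\right) 19 = -57$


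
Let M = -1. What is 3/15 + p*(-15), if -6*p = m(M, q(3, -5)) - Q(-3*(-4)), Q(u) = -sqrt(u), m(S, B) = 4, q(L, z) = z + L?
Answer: 51/5 + 5*sqrt(3) ≈ 18.860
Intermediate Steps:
q(L, z) = L + z
p = -2/3 - sqrt(3)/3 (p = -(4 - (-1)*sqrt(-3*(-4)))/6 = -(4 - (-1)*sqrt(12))/6 = -(4 - (-1)*2*sqrt(3))/6 = -(4 - (-2)*sqrt(3))/6 = -(4 + 2*sqrt(3))/6 = -2/3 - sqrt(3)/3 ≈ -1.2440)
3/15 + p*(-15) = 3/15 + (-2/3 - sqrt(3)/3)*(-15) = 3*(1/15) + (10 + 5*sqrt(3)) = 1/5 + (10 + 5*sqrt(3)) = 51/5 + 5*sqrt(3)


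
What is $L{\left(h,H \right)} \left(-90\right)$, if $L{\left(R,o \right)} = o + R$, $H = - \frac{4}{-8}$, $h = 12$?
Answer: $-1125$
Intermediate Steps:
$H = \frac{1}{2}$ ($H = \left(-4\right) \left(- \frac{1}{8}\right) = \frac{1}{2} \approx 0.5$)
$L{\left(R,o \right)} = R + o$
$L{\left(h,H \right)} \left(-90\right) = \left(12 + \frac{1}{2}\right) \left(-90\right) = \frac{25}{2} \left(-90\right) = -1125$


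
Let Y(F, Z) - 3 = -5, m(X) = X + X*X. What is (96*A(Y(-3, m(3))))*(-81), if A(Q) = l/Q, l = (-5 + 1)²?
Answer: 62208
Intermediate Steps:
l = 16 (l = (-4)² = 16)
m(X) = X + X²
Y(F, Z) = -2 (Y(F, Z) = 3 - 5 = -2)
A(Q) = 16/Q
(96*A(Y(-3, m(3))))*(-81) = (96*(16/(-2)))*(-81) = (96*(16*(-½)))*(-81) = (96*(-8))*(-81) = -768*(-81) = 62208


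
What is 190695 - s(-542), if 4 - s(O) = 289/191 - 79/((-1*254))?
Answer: 9251271669/48514 ≈ 1.9069e+5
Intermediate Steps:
s(O) = 105561/48514 (s(O) = 4 - (289/191 - 79/((-1*254))) = 4 - (289*(1/191) - 79/(-254)) = 4 - (289/191 - 79*(-1/254)) = 4 - (289/191 + 79/254) = 4 - 1*88495/48514 = 4 - 88495/48514 = 105561/48514)
190695 - s(-542) = 190695 - 1*105561/48514 = 190695 - 105561/48514 = 9251271669/48514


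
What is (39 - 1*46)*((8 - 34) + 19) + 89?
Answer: 138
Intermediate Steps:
(39 - 1*46)*((8 - 34) + 19) + 89 = (39 - 46)*(-26 + 19) + 89 = -7*(-7) + 89 = 49 + 89 = 138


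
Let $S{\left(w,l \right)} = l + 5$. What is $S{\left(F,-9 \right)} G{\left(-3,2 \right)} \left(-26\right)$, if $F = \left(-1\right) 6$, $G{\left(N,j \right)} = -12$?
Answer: $-1248$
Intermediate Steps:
$F = -6$
$S{\left(w,l \right)} = 5 + l$
$S{\left(F,-9 \right)} G{\left(-3,2 \right)} \left(-26\right) = \left(5 - 9\right) \left(-12\right) \left(-26\right) = \left(-4\right) \left(-12\right) \left(-26\right) = 48 \left(-26\right) = -1248$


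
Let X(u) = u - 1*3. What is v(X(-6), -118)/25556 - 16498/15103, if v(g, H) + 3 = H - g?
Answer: -105828606/96493067 ≈ -1.0967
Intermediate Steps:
X(u) = -3 + u (X(u) = u - 3 = -3 + u)
v(g, H) = -3 + H - g (v(g, H) = -3 + (H - g) = -3 + H - g)
v(X(-6), -118)/25556 - 16498/15103 = (-3 - 118 - (-3 - 6))/25556 - 16498/15103 = (-3 - 118 - 1*(-9))*(1/25556) - 16498*1/15103 = (-3 - 118 + 9)*(1/25556) - 16498/15103 = -112*1/25556 - 16498/15103 = -28/6389 - 16498/15103 = -105828606/96493067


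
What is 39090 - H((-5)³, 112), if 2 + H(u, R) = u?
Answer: 39217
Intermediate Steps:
H(u, R) = -2 + u
39090 - H((-5)³, 112) = 39090 - (-2 + (-5)³) = 39090 - (-2 - 125) = 39090 - 1*(-127) = 39090 + 127 = 39217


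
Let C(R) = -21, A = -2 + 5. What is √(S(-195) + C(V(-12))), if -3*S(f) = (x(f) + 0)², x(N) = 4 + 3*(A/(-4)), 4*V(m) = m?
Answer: I*√3171/12 ≈ 4.6926*I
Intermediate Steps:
A = 3
V(m) = m/4
x(N) = 7/4 (x(N) = 4 + 3*(3/(-4)) = 4 + 3*(3*(-¼)) = 4 + 3*(-¾) = 4 - 9/4 = 7/4)
S(f) = -49/48 (S(f) = -(7/4 + 0)²/3 = -(7/4)²/3 = -⅓*49/16 = -49/48)
√(S(-195) + C(V(-12))) = √(-49/48 - 21) = √(-1057/48) = I*√3171/12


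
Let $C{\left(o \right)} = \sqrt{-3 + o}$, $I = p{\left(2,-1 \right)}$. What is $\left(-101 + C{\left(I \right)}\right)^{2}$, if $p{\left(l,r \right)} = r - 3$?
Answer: $\left(101 - i \sqrt{7}\right)^{2} \approx 10194.0 - 534.44 i$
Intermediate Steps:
$p{\left(l,r \right)} = -3 + r$ ($p{\left(l,r \right)} = r - 3 = -3 + r$)
$I = -4$ ($I = -3 - 1 = -4$)
$\left(-101 + C{\left(I \right)}\right)^{2} = \left(-101 + \sqrt{-3 - 4}\right)^{2} = \left(-101 + \sqrt{-7}\right)^{2} = \left(-101 + i \sqrt{7}\right)^{2}$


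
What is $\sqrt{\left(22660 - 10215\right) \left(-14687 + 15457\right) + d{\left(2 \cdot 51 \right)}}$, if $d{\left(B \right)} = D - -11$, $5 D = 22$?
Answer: $\frac{21 \sqrt{543235}}{5} \approx 3095.6$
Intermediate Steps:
$D = \frac{22}{5}$ ($D = \frac{1}{5} \cdot 22 = \frac{22}{5} \approx 4.4$)
$d{\left(B \right)} = \frac{77}{5}$ ($d{\left(B \right)} = \frac{22}{5} - -11 = \frac{22}{5} + 11 = \frac{77}{5}$)
$\sqrt{\left(22660 - 10215\right) \left(-14687 + 15457\right) + d{\left(2 \cdot 51 \right)}} = \sqrt{\left(22660 - 10215\right) \left(-14687 + 15457\right) + \frac{77}{5}} = \sqrt{12445 \cdot 770 + \frac{77}{5}} = \sqrt{9582650 + \frac{77}{5}} = \sqrt{\frac{47913327}{5}} = \frac{21 \sqrt{543235}}{5}$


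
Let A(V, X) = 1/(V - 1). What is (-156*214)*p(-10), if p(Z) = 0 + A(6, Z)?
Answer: -33384/5 ≈ -6676.8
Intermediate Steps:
A(V, X) = 1/(-1 + V)
p(Z) = ⅕ (p(Z) = 0 + 1/(-1 + 6) = 0 + 1/5 = 0 + ⅕ = ⅕)
(-156*214)*p(-10) = -156*214*(⅕) = -33384*⅕ = -33384/5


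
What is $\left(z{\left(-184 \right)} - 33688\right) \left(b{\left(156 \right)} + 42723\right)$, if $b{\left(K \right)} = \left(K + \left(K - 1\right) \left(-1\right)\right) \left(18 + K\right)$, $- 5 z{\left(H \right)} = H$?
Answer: $- \frac{7217677632}{5} \approx -1.4435 \cdot 10^{9}$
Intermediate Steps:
$z{\left(H \right)} = - \frac{H}{5}$
$b{\left(K \right)} = 18 + K$ ($b{\left(K \right)} = \left(K + \left(-1 + K\right) \left(-1\right)\right) \left(18 + K\right) = \left(K - \left(-1 + K\right)\right) \left(18 + K\right) = 1 \left(18 + K\right) = 18 + K$)
$\left(z{\left(-184 \right)} - 33688\right) \left(b{\left(156 \right)} + 42723\right) = \left(\left(- \frac{1}{5}\right) \left(-184\right) - 33688\right) \left(\left(18 + 156\right) + 42723\right) = \left(\frac{184}{5} - 33688\right) \left(174 + 42723\right) = \left(- \frac{168256}{5}\right) 42897 = - \frac{7217677632}{5}$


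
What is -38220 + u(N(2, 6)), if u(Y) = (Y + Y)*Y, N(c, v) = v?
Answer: -38148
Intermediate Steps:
u(Y) = 2*Y² (u(Y) = (2*Y)*Y = 2*Y²)
-38220 + u(N(2, 6)) = -38220 + 2*6² = -38220 + 2*36 = -38220 + 72 = -38148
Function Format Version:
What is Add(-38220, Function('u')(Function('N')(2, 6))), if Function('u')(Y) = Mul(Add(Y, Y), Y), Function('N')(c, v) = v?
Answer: -38148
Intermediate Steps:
Function('u')(Y) = Mul(2, Pow(Y, 2)) (Function('u')(Y) = Mul(Mul(2, Y), Y) = Mul(2, Pow(Y, 2)))
Add(-38220, Function('u')(Function('N')(2, 6))) = Add(-38220, Mul(2, Pow(6, 2))) = Add(-38220, Mul(2, 36)) = Add(-38220, 72) = -38148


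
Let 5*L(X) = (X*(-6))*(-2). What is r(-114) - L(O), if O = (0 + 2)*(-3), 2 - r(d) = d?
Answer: 652/5 ≈ 130.40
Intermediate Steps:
r(d) = 2 - d
O = -6 (O = 2*(-3) = -6)
L(X) = 12*X/5 (L(X) = ((X*(-6))*(-2))/5 = (-6*X*(-2))/5 = (12*X)/5 = 12*X/5)
r(-114) - L(O) = (2 - 1*(-114)) - 12*(-6)/5 = (2 + 114) - 1*(-72/5) = 116 + 72/5 = 652/5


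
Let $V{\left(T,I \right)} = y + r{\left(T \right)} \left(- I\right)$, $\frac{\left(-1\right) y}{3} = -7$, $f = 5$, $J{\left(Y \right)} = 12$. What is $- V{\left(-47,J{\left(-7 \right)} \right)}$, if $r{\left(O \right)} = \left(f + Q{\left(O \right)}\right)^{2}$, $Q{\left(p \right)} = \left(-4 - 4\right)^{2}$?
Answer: $57111$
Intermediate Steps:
$Q{\left(p \right)} = 64$ ($Q{\left(p \right)} = \left(-8\right)^{2} = 64$)
$r{\left(O \right)} = 4761$ ($r{\left(O \right)} = \left(5 + 64\right)^{2} = 69^{2} = 4761$)
$y = 21$ ($y = \left(-3\right) \left(-7\right) = 21$)
$V{\left(T,I \right)} = 21 - 4761 I$ ($V{\left(T,I \right)} = 21 + 4761 \left(- I\right) = 21 - 4761 I$)
$- V{\left(-47,J{\left(-7 \right)} \right)} = - (21 - 57132) = \left(-1\right) \left(-57111\right) = 57111$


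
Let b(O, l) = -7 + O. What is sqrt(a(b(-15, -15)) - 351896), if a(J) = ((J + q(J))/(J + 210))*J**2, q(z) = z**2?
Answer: I*sqrt(774710870)/47 ≈ 592.21*I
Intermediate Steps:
a(J) = J**2*(J + J**2)/(210 + J) (a(J) = ((J + J**2)/(J + 210))*J**2 = ((J + J**2)/(210 + J))*J**2 = J**2*(J + J**2)/(210 + J))
sqrt(a(b(-15, -15)) - 351896) = sqrt((-7 - 15)**3*(1 + (-7 - 15))/(210 + (-7 - 15)) - 351896) = sqrt((-22)**3*(1 - 22)/(210 - 22) - 351896) = sqrt(-10648*(-21)/188 - 351896) = sqrt(-10648*1/188*(-21) - 351896) = sqrt(55902/47 - 351896) = sqrt(-16483210/47) = I*sqrt(774710870)/47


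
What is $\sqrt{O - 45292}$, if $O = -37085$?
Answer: $27 i \sqrt{113} \approx 287.01 i$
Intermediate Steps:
$\sqrt{O - 45292} = \sqrt{-37085 - 45292} = \sqrt{-82377} = 27 i \sqrt{113}$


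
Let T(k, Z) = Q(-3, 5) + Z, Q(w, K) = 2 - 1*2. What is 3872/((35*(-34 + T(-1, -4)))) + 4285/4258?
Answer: -5393963/2831570 ≈ -1.9049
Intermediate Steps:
Q(w, K) = 0 (Q(w, K) = 2 - 2 = 0)
T(k, Z) = Z (T(k, Z) = 0 + Z = Z)
3872/((35*(-34 + T(-1, -4)))) + 4285/4258 = 3872/((35*(-34 - 4))) + 4285/4258 = 3872/((35*(-38))) + 4285*(1/4258) = 3872/(-1330) + 4285/4258 = 3872*(-1/1330) + 4285/4258 = -1936/665 + 4285/4258 = -5393963/2831570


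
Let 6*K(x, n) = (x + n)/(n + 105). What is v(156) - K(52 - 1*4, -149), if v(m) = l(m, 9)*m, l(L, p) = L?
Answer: 6424603/264 ≈ 24336.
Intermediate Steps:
K(x, n) = (n + x)/(6*(105 + n)) (K(x, n) = ((x + n)/(n + 105))/6 = ((n + x)/(105 + n))/6 = (n + x)/(6*(105 + n)))
v(m) = m² (v(m) = m*m = m²)
v(156) - K(52 - 1*4, -149) = 156² - (-149 + (52 - 1*4))/(6*(105 - 149)) = 24336 - (-149 + (52 - 4))/(6*(-44)) = 24336 - (-1)*(-149 + 48)/(6*44) = 24336 - (-1)*(-101)/(6*44) = 24336 - 1*101/264 = 24336 - 101/264 = 6424603/264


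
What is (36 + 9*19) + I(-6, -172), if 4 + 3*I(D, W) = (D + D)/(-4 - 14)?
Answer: 1853/9 ≈ 205.89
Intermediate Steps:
I(D, W) = -4/3 - D/27 (I(D, W) = -4/3 + ((D + D)/(-4 - 14))/3 = -4/3 + ((2*D)/(-18))/3 = -4/3 + ((2*D)*(-1/18))/3 = -4/3 + (-D/9)/3 = -4/3 - D/27)
(36 + 9*19) + I(-6, -172) = (36 + 9*19) + (-4/3 - 1/27*(-6)) = (36 + 171) + (-4/3 + 2/9) = 207 - 10/9 = 1853/9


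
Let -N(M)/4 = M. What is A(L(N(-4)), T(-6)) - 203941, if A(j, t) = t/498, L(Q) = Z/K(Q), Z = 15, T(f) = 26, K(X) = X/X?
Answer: -50781296/249 ≈ -2.0394e+5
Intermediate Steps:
K(X) = 1
N(M) = -4*M
L(Q) = 15 (L(Q) = 15/1 = 15*1 = 15)
A(j, t) = t/498 (A(j, t) = t*(1/498) = t/498)
A(L(N(-4)), T(-6)) - 203941 = (1/498)*26 - 203941 = 13/249 - 203941 = -50781296/249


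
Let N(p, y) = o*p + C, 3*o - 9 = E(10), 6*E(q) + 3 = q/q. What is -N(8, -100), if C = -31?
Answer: 71/9 ≈ 7.8889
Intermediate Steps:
E(q) = -1/3 (E(q) = -1/2 + (q/q)/6 = -1/2 + (1/6)*1 = -1/2 + 1/6 = -1/3)
o = 26/9 (o = 3 + (1/3)*(-1/3) = 3 - 1/9 = 26/9 ≈ 2.8889)
N(p, y) = -31 + 26*p/9 (N(p, y) = 26*p/9 - 31 = -31 + 26*p/9)
-N(8, -100) = -(-31 + (26/9)*8) = -(-31 + 208/9) = -1*(-71/9) = 71/9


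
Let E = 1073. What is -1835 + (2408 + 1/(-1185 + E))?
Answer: 64175/112 ≈ 572.99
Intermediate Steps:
-1835 + (2408 + 1/(-1185 + E)) = -1835 + (2408 + 1/(-1185 + 1073)) = -1835 + (2408 + 1/(-112)) = -1835 + (2408 - 1/112) = -1835 + 269695/112 = 64175/112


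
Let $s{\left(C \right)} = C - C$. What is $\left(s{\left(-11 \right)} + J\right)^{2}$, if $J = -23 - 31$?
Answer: $2916$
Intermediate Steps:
$s{\left(C \right)} = 0$
$J = -54$
$\left(s{\left(-11 \right)} + J\right)^{2} = \left(0 - 54\right)^{2} = \left(-54\right)^{2} = 2916$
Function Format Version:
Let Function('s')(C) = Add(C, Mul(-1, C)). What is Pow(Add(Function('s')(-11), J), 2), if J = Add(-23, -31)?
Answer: 2916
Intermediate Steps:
Function('s')(C) = 0
J = -54
Pow(Add(Function('s')(-11), J), 2) = Pow(Add(0, -54), 2) = Pow(-54, 2) = 2916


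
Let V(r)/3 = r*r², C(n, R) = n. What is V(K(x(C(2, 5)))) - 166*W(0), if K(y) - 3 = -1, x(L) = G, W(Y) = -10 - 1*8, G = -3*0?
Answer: 3012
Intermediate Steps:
G = 0
W(Y) = -18 (W(Y) = -10 - 8 = -18)
x(L) = 0
K(y) = 2 (K(y) = 3 - 1 = 2)
V(r) = 3*r³ (V(r) = 3*(r*r²) = 3*r³)
V(K(x(C(2, 5)))) - 166*W(0) = 3*2³ - 166*(-18) = 3*8 + 2988 = 24 + 2988 = 3012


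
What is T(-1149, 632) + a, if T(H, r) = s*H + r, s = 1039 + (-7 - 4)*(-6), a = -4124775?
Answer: -5393788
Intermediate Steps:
s = 1105 (s = 1039 - 11*(-6) = 1039 + 66 = 1105)
T(H, r) = r + 1105*H (T(H, r) = 1105*H + r = r + 1105*H)
T(-1149, 632) + a = (632 + 1105*(-1149)) - 4124775 = (632 - 1269645) - 4124775 = -1269013 - 4124775 = -5393788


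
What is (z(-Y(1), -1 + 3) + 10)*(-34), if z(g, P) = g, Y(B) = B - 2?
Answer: -374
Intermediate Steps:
Y(B) = -2 + B
(z(-Y(1), -1 + 3) + 10)*(-34) = (-(-2 + 1) + 10)*(-34) = (-1*(-1) + 10)*(-34) = (1 + 10)*(-34) = 11*(-34) = -374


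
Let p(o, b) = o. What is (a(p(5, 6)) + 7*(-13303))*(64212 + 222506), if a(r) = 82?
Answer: -26675956002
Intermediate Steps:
(a(p(5, 6)) + 7*(-13303))*(64212 + 222506) = (82 + 7*(-13303))*(64212 + 222506) = (82 - 93121)*286718 = -93039*286718 = -26675956002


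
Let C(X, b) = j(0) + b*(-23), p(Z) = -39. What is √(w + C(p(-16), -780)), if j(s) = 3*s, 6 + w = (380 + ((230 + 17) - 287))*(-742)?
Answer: I*√234346 ≈ 484.09*I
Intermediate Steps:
w = -252286 (w = -6 + (380 + ((230 + 17) - 287))*(-742) = -6 + (380 + (247 - 287))*(-742) = -6 + (380 - 40)*(-742) = -6 + 340*(-742) = -6 - 252280 = -252286)
C(X, b) = -23*b (C(X, b) = 3*0 + b*(-23) = 0 - 23*b = -23*b)
√(w + C(p(-16), -780)) = √(-252286 - 23*(-780)) = √(-252286 + 17940) = √(-234346) = I*√234346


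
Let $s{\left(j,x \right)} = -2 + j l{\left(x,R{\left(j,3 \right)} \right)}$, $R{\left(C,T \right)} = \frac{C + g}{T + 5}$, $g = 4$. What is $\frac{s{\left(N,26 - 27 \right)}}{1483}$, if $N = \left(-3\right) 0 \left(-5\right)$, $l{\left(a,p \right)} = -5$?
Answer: $- \frac{2}{1483} \approx -0.0013486$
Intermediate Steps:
$R{\left(C,T \right)} = \frac{4 + C}{5 + T}$ ($R{\left(C,T \right)} = \frac{C + 4}{T + 5} = \frac{4 + C}{5 + T}$)
$N = 0$ ($N = 0 \left(-5\right) = 0$)
$s{\left(j,x \right)} = -2 - 5 j$ ($s{\left(j,x \right)} = -2 + j \left(-5\right) = -2 - 5 j$)
$\frac{s{\left(N,26 - 27 \right)}}{1483} = \frac{-2 - 0}{1483} = \left(-2 + 0\right) \frac{1}{1483} = \left(-2\right) \frac{1}{1483} = - \frac{2}{1483}$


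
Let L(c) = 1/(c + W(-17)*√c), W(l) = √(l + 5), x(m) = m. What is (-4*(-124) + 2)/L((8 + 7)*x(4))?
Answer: 29880 + 5976*I*√5 ≈ 29880.0 + 13363.0*I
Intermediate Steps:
W(l) = √(5 + l)
L(c) = 1/(c + 2*I*√3*√c) (L(c) = 1/(c + √(5 - 17)*√c) = 1/(c + √(-12)*√c) = 1/(c + (2*I*√3)*√c) = 1/(c + 2*I*√3*√c))
(-4*(-124) + 2)/L((8 + 7)*x(4)) = (-4*(-124) + 2)/(1/((8 + 7)*4 + 2*I*√3*√((8 + 7)*4))) = (496 + 2)/(1/(15*4 + 2*I*√3*√(15*4))) = 498/(1/(60 + 2*I*√3*√60)) = 498/(1/(60 + 2*I*√3*(2*√15))) = 498/(1/(60 + 12*I*√5)) = 498*(60 + 12*I*√5) = 29880 + 5976*I*√5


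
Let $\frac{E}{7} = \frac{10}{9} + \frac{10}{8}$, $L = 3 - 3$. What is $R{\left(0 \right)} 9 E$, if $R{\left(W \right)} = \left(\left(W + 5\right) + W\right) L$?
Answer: $0$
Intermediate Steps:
$L = 0$ ($L = 3 - 3 = 0$)
$E = \frac{595}{36}$ ($E = 7 \left(\frac{10}{9} + \frac{10}{8}\right) = 7 \left(10 \cdot \frac{1}{9} + 10 \cdot \frac{1}{8}\right) = 7 \left(\frac{10}{9} + \frac{5}{4}\right) = 7 \cdot \frac{85}{36} = \frac{595}{36} \approx 16.528$)
$R{\left(W \right)} = 0$ ($R{\left(W \right)} = \left(\left(W + 5\right) + W\right) 0 = \left(\left(5 + W\right) + W\right) 0 = \left(5 + 2 W\right) 0 = 0$)
$R{\left(0 \right)} 9 E = 0 \cdot 9 \cdot \frac{595}{36} = 0 \cdot \frac{595}{36} = 0$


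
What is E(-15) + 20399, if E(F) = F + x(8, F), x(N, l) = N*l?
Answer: 20264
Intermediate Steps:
E(F) = 9*F (E(F) = F + 8*F = 9*F)
E(-15) + 20399 = 9*(-15) + 20399 = -135 + 20399 = 20264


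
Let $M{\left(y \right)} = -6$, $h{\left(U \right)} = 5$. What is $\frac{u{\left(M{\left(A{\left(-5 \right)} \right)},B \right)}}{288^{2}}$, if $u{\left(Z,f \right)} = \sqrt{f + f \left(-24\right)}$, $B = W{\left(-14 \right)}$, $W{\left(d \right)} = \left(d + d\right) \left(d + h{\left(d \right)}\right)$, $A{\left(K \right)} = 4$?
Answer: $\frac{i \sqrt{161}}{13824} \approx 0.00091787 i$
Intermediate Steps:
$W{\left(d \right)} = 2 d \left(5 + d\right)$ ($W{\left(d \right)} = \left(d + d\right) \left(d + 5\right) = 2 d \left(5 + d\right)$)
$B = 252$ ($B = 2 \left(-14\right) \left(5 - 14\right) = 2 \left(-14\right) \left(-9\right) = 252$)
$u{\left(Z,f \right)} = \sqrt{23} \sqrt{- f}$ ($u{\left(Z,f \right)} = \sqrt{f - 24 f} = \sqrt{- 23 f} = \sqrt{23} \sqrt{- f}$)
$\frac{u{\left(M{\left(A{\left(-5 \right)} \right)},B \right)}}{288^{2}} = \frac{\sqrt{23} \sqrt{\left(-1\right) 252}}{288^{2}} = \frac{\sqrt{23} \sqrt{-252}}{82944} = \sqrt{23} \cdot 6 i \sqrt{7} \cdot \frac{1}{82944} = 6 i \sqrt{161} \cdot \frac{1}{82944} = \frac{i \sqrt{161}}{13824}$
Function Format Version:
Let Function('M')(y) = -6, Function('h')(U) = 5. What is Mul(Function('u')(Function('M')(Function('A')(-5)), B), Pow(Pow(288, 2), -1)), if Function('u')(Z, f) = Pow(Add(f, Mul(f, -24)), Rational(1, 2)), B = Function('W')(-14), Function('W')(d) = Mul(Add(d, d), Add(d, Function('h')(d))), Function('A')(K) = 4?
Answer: Mul(Rational(1, 13824), I, Pow(161, Rational(1, 2))) ≈ Mul(0.00091787, I)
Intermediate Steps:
Function('W')(d) = Mul(2, d, Add(5, d)) (Function('W')(d) = Mul(Add(d, d), Add(d, 5)) = Mul(Mul(2, d), Add(5, d)) = Mul(2, d, Add(5, d)))
B = 252 (B = Mul(2, -14, Add(5, -14)) = Mul(2, -14, -9) = 252)
Function('u')(Z, f) = Mul(Pow(23, Rational(1, 2)), Pow(Mul(-1, f), Rational(1, 2))) (Function('u')(Z, f) = Pow(Add(f, Mul(-24, f)), Rational(1, 2)) = Pow(Mul(-23, f), Rational(1, 2)) = Mul(Pow(23, Rational(1, 2)), Pow(Mul(-1, f), Rational(1, 2))))
Mul(Function('u')(Function('M')(Function('A')(-5)), B), Pow(Pow(288, 2), -1)) = Mul(Mul(Pow(23, Rational(1, 2)), Pow(Mul(-1, 252), Rational(1, 2))), Pow(Pow(288, 2), -1)) = Mul(Mul(Pow(23, Rational(1, 2)), Pow(-252, Rational(1, 2))), Pow(82944, -1)) = Mul(Mul(Pow(23, Rational(1, 2)), Mul(6, I, Pow(7, Rational(1, 2)))), Rational(1, 82944)) = Mul(Mul(6, I, Pow(161, Rational(1, 2))), Rational(1, 82944)) = Mul(Rational(1, 13824), I, Pow(161, Rational(1, 2)))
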